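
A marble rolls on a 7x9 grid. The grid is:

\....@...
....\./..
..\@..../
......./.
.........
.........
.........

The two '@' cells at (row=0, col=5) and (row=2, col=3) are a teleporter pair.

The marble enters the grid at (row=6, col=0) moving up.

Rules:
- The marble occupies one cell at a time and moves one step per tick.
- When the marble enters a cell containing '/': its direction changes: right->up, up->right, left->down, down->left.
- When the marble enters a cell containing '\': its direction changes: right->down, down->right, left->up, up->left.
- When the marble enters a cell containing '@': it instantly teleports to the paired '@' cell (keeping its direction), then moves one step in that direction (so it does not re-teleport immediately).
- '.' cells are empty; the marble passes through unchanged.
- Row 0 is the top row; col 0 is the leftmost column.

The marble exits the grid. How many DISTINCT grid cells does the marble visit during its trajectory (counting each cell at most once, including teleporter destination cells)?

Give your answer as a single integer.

Answer: 7

Derivation:
Step 1: enter (6,0), '.' pass, move up to (5,0)
Step 2: enter (5,0), '.' pass, move up to (4,0)
Step 3: enter (4,0), '.' pass, move up to (3,0)
Step 4: enter (3,0), '.' pass, move up to (2,0)
Step 5: enter (2,0), '.' pass, move up to (1,0)
Step 6: enter (1,0), '.' pass, move up to (0,0)
Step 7: enter (0,0), '\' deflects up->left, move left to (0,-1)
Step 8: at (0,-1) — EXIT via left edge, pos 0
Distinct cells visited: 7 (path length 7)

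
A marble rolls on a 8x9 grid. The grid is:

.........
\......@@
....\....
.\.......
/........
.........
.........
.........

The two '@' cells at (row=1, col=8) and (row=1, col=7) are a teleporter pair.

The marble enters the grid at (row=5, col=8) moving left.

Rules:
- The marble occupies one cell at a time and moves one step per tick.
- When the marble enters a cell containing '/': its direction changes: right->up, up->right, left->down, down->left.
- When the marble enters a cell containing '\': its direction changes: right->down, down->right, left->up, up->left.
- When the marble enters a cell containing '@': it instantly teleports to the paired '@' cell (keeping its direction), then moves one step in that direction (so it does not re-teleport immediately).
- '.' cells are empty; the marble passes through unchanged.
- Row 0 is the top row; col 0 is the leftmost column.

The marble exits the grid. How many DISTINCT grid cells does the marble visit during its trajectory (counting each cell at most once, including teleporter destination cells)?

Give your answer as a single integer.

Step 1: enter (5,8), '.' pass, move left to (5,7)
Step 2: enter (5,7), '.' pass, move left to (5,6)
Step 3: enter (5,6), '.' pass, move left to (5,5)
Step 4: enter (5,5), '.' pass, move left to (5,4)
Step 5: enter (5,4), '.' pass, move left to (5,3)
Step 6: enter (5,3), '.' pass, move left to (5,2)
Step 7: enter (5,2), '.' pass, move left to (5,1)
Step 8: enter (5,1), '.' pass, move left to (5,0)
Step 9: enter (5,0), '.' pass, move left to (5,-1)
Step 10: at (5,-1) — EXIT via left edge, pos 5
Distinct cells visited: 9 (path length 9)

Answer: 9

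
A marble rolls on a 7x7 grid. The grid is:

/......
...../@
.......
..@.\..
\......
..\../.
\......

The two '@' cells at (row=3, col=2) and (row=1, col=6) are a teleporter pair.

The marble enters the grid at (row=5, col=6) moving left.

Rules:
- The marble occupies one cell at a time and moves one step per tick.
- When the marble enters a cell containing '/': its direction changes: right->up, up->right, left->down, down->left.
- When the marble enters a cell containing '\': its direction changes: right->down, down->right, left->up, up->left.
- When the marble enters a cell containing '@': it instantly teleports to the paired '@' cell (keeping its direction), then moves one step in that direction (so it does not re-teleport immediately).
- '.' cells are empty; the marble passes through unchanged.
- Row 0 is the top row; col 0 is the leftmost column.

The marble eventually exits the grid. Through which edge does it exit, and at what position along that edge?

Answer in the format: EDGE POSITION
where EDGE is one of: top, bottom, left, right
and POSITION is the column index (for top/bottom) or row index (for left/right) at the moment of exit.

Answer: bottom 5

Derivation:
Step 1: enter (5,6), '.' pass, move left to (5,5)
Step 2: enter (5,5), '/' deflects left->down, move down to (6,5)
Step 3: enter (6,5), '.' pass, move down to (7,5)
Step 4: at (7,5) — EXIT via bottom edge, pos 5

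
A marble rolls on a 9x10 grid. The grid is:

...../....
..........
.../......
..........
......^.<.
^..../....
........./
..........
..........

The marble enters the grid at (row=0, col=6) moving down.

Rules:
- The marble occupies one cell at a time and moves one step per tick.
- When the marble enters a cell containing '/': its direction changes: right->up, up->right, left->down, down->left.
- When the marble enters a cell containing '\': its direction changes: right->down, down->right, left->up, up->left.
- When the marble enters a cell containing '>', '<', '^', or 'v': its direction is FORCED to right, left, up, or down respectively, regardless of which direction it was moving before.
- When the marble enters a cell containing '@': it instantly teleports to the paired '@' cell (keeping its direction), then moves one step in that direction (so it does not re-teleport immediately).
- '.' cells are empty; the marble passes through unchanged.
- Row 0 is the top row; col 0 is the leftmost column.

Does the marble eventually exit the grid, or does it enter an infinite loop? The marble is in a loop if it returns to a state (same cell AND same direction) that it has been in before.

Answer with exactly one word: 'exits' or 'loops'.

Answer: exits

Derivation:
Step 1: enter (0,6), '.' pass, move down to (1,6)
Step 2: enter (1,6), '.' pass, move down to (2,6)
Step 3: enter (2,6), '.' pass, move down to (3,6)
Step 4: enter (3,6), '.' pass, move down to (4,6)
Step 5: enter (4,6), '^' forces down->up, move up to (3,6)
Step 6: enter (3,6), '.' pass, move up to (2,6)
Step 7: enter (2,6), '.' pass, move up to (1,6)
Step 8: enter (1,6), '.' pass, move up to (0,6)
Step 9: enter (0,6), '.' pass, move up to (-1,6)
Step 10: at (-1,6) — EXIT via top edge, pos 6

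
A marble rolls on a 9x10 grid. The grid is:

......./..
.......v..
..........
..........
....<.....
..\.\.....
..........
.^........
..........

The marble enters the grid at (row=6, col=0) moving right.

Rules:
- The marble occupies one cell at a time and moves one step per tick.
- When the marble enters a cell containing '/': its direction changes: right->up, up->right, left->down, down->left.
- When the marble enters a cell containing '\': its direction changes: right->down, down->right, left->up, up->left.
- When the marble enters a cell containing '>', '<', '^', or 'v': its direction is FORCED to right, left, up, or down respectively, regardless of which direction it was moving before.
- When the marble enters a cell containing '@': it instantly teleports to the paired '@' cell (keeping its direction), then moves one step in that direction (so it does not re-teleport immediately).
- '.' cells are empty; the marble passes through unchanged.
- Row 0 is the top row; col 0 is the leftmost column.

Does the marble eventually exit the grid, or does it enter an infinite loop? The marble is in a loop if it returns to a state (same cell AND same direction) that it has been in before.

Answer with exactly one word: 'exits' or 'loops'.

Answer: exits

Derivation:
Step 1: enter (6,0), '.' pass, move right to (6,1)
Step 2: enter (6,1), '.' pass, move right to (6,2)
Step 3: enter (6,2), '.' pass, move right to (6,3)
Step 4: enter (6,3), '.' pass, move right to (6,4)
Step 5: enter (6,4), '.' pass, move right to (6,5)
Step 6: enter (6,5), '.' pass, move right to (6,6)
Step 7: enter (6,6), '.' pass, move right to (6,7)
Step 8: enter (6,7), '.' pass, move right to (6,8)
Step 9: enter (6,8), '.' pass, move right to (6,9)
Step 10: enter (6,9), '.' pass, move right to (6,10)
Step 11: at (6,10) — EXIT via right edge, pos 6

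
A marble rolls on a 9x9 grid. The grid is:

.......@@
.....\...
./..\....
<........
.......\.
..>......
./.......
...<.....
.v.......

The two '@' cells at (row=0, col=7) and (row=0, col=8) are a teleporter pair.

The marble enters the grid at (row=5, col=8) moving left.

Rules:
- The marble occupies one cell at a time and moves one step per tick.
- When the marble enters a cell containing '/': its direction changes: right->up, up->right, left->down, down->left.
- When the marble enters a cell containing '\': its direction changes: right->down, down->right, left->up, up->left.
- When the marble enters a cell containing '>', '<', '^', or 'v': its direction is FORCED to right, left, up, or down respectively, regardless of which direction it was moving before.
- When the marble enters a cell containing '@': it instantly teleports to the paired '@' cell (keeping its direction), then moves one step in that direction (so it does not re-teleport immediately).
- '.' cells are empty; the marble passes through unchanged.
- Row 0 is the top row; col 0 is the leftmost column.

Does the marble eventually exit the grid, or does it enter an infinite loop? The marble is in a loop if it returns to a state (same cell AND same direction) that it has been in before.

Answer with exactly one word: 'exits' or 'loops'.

Answer: exits

Derivation:
Step 1: enter (5,8), '.' pass, move left to (5,7)
Step 2: enter (5,7), '.' pass, move left to (5,6)
Step 3: enter (5,6), '.' pass, move left to (5,5)
Step 4: enter (5,5), '.' pass, move left to (5,4)
Step 5: enter (5,4), '.' pass, move left to (5,3)
Step 6: enter (5,3), '.' pass, move left to (5,2)
Step 7: enter (5,2), '>' forces left->right, move right to (5,3)
Step 8: enter (5,3), '.' pass, move right to (5,4)
Step 9: enter (5,4), '.' pass, move right to (5,5)
Step 10: enter (5,5), '.' pass, move right to (5,6)
Step 11: enter (5,6), '.' pass, move right to (5,7)
Step 12: enter (5,7), '.' pass, move right to (5,8)
Step 13: enter (5,8), '.' pass, move right to (5,9)
Step 14: at (5,9) — EXIT via right edge, pos 5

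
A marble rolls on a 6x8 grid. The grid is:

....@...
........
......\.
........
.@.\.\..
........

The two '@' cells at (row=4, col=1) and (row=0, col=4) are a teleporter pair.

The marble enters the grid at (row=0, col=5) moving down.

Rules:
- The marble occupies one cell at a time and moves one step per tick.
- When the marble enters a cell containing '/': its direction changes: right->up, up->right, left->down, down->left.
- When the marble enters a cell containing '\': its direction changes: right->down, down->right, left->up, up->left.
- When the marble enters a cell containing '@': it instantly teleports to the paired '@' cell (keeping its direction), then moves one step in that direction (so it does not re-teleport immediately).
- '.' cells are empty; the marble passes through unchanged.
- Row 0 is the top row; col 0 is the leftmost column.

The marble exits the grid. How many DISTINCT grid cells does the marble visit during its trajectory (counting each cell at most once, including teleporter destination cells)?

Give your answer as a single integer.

Step 1: enter (0,5), '.' pass, move down to (1,5)
Step 2: enter (1,5), '.' pass, move down to (2,5)
Step 3: enter (2,5), '.' pass, move down to (3,5)
Step 4: enter (3,5), '.' pass, move down to (4,5)
Step 5: enter (4,5), '\' deflects down->right, move right to (4,6)
Step 6: enter (4,6), '.' pass, move right to (4,7)
Step 7: enter (4,7), '.' pass, move right to (4,8)
Step 8: at (4,8) — EXIT via right edge, pos 4
Distinct cells visited: 7 (path length 7)

Answer: 7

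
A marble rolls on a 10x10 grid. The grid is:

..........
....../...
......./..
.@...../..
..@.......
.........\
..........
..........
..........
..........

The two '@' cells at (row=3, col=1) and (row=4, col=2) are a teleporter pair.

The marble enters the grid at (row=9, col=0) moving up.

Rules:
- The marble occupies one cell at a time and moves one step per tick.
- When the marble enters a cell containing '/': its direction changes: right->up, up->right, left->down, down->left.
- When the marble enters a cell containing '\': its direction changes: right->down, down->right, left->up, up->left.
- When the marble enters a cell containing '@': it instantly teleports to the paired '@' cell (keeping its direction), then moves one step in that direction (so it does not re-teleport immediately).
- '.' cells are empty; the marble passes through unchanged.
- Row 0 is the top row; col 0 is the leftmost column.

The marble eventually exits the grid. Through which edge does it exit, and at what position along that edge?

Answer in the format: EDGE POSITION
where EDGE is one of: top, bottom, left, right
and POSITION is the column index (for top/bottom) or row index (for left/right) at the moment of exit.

Step 1: enter (9,0), '.' pass, move up to (8,0)
Step 2: enter (8,0), '.' pass, move up to (7,0)
Step 3: enter (7,0), '.' pass, move up to (6,0)
Step 4: enter (6,0), '.' pass, move up to (5,0)
Step 5: enter (5,0), '.' pass, move up to (4,0)
Step 6: enter (4,0), '.' pass, move up to (3,0)
Step 7: enter (3,0), '.' pass, move up to (2,0)
Step 8: enter (2,0), '.' pass, move up to (1,0)
Step 9: enter (1,0), '.' pass, move up to (0,0)
Step 10: enter (0,0), '.' pass, move up to (-1,0)
Step 11: at (-1,0) — EXIT via top edge, pos 0

Answer: top 0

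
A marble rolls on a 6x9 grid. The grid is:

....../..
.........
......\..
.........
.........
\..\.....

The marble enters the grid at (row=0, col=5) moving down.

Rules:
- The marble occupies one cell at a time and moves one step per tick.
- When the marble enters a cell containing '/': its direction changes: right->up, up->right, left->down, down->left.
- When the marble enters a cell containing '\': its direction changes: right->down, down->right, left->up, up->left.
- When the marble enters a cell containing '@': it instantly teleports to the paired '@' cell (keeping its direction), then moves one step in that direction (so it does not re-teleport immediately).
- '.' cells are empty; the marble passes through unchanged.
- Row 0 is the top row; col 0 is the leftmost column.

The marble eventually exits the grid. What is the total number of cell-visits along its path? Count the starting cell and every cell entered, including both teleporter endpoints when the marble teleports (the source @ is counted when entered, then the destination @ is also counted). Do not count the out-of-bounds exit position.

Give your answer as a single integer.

Answer: 6

Derivation:
Step 1: enter (0,5), '.' pass, move down to (1,5)
Step 2: enter (1,5), '.' pass, move down to (2,5)
Step 3: enter (2,5), '.' pass, move down to (3,5)
Step 4: enter (3,5), '.' pass, move down to (4,5)
Step 5: enter (4,5), '.' pass, move down to (5,5)
Step 6: enter (5,5), '.' pass, move down to (6,5)
Step 7: at (6,5) — EXIT via bottom edge, pos 5
Path length (cell visits): 6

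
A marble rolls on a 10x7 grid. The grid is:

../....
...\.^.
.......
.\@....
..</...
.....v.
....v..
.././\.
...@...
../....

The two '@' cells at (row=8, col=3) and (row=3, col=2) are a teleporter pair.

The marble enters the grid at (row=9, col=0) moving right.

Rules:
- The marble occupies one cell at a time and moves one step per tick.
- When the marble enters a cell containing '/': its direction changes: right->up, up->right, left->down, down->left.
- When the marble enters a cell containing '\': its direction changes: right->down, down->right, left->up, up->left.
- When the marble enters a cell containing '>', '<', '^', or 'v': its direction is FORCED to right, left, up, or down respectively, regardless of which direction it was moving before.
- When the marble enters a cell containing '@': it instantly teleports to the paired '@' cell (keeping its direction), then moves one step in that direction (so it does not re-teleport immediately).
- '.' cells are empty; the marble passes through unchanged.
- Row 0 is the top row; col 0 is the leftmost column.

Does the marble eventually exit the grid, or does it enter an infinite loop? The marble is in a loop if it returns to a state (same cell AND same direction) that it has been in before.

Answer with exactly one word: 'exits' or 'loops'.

Answer: exits

Derivation:
Step 1: enter (9,0), '.' pass, move right to (9,1)
Step 2: enter (9,1), '.' pass, move right to (9,2)
Step 3: enter (9,2), '/' deflects right->up, move up to (8,2)
Step 4: enter (8,2), '.' pass, move up to (7,2)
Step 5: enter (7,2), '/' deflects up->right, move right to (7,3)
Step 6: enter (7,3), '.' pass, move right to (7,4)
Step 7: enter (7,4), '/' deflects right->up, move up to (6,4)
Step 8: enter (6,4), 'v' forces up->down, move down to (7,4)
Step 9: enter (7,4), '/' deflects down->left, move left to (7,3)
Step 10: enter (7,3), '.' pass, move left to (7,2)
Step 11: enter (7,2), '/' deflects left->down, move down to (8,2)
Step 12: enter (8,2), '.' pass, move down to (9,2)
Step 13: enter (9,2), '/' deflects down->left, move left to (9,1)
Step 14: enter (9,1), '.' pass, move left to (9,0)
Step 15: enter (9,0), '.' pass, move left to (9,-1)
Step 16: at (9,-1) — EXIT via left edge, pos 9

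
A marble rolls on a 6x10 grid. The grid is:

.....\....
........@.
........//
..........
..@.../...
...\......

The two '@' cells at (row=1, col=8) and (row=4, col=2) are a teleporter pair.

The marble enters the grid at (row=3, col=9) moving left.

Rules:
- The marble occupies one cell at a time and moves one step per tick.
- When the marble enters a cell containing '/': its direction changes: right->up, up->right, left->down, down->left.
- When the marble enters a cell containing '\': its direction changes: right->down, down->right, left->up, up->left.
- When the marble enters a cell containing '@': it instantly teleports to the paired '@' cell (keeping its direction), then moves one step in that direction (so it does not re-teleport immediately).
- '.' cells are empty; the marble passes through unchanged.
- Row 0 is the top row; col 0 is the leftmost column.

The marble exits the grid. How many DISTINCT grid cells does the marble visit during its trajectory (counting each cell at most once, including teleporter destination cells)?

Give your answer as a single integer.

Step 1: enter (3,9), '.' pass, move left to (3,8)
Step 2: enter (3,8), '.' pass, move left to (3,7)
Step 3: enter (3,7), '.' pass, move left to (3,6)
Step 4: enter (3,6), '.' pass, move left to (3,5)
Step 5: enter (3,5), '.' pass, move left to (3,4)
Step 6: enter (3,4), '.' pass, move left to (3,3)
Step 7: enter (3,3), '.' pass, move left to (3,2)
Step 8: enter (3,2), '.' pass, move left to (3,1)
Step 9: enter (3,1), '.' pass, move left to (3,0)
Step 10: enter (3,0), '.' pass, move left to (3,-1)
Step 11: at (3,-1) — EXIT via left edge, pos 3
Distinct cells visited: 10 (path length 10)

Answer: 10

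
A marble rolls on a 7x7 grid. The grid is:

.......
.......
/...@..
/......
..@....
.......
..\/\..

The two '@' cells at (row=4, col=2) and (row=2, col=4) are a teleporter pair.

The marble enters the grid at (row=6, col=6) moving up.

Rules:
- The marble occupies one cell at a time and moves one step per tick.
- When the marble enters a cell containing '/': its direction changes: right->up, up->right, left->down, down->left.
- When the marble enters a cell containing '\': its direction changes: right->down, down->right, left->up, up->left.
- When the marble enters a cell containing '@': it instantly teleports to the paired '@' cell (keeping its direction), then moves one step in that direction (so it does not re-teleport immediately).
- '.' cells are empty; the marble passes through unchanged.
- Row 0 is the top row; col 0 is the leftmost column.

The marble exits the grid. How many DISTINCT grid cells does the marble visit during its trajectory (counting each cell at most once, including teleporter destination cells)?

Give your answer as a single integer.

Step 1: enter (6,6), '.' pass, move up to (5,6)
Step 2: enter (5,6), '.' pass, move up to (4,6)
Step 3: enter (4,6), '.' pass, move up to (3,6)
Step 4: enter (3,6), '.' pass, move up to (2,6)
Step 5: enter (2,6), '.' pass, move up to (1,6)
Step 6: enter (1,6), '.' pass, move up to (0,6)
Step 7: enter (0,6), '.' pass, move up to (-1,6)
Step 8: at (-1,6) — EXIT via top edge, pos 6
Distinct cells visited: 7 (path length 7)

Answer: 7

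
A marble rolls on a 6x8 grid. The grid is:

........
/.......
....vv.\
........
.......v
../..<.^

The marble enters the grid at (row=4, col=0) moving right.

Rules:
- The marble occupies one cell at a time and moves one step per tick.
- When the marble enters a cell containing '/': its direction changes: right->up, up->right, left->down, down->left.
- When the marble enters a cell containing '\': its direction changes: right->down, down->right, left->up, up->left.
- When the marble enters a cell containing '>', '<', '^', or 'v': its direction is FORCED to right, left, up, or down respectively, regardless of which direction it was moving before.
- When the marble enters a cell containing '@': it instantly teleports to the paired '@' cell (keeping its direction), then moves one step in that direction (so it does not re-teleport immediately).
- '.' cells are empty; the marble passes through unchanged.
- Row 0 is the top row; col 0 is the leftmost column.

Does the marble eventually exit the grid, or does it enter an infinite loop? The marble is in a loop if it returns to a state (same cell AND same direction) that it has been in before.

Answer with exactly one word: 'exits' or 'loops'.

Step 1: enter (4,0), '.' pass, move right to (4,1)
Step 2: enter (4,1), '.' pass, move right to (4,2)
Step 3: enter (4,2), '.' pass, move right to (4,3)
Step 4: enter (4,3), '.' pass, move right to (4,4)
Step 5: enter (4,4), '.' pass, move right to (4,5)
Step 6: enter (4,5), '.' pass, move right to (4,6)
Step 7: enter (4,6), '.' pass, move right to (4,7)
Step 8: enter (4,7), 'v' forces right->down, move down to (5,7)
Step 9: enter (5,7), '^' forces down->up, move up to (4,7)
Step 10: enter (4,7), 'v' forces up->down, move down to (5,7)
Step 11: at (5,7) dir=down — LOOP DETECTED (seen before)

Answer: loops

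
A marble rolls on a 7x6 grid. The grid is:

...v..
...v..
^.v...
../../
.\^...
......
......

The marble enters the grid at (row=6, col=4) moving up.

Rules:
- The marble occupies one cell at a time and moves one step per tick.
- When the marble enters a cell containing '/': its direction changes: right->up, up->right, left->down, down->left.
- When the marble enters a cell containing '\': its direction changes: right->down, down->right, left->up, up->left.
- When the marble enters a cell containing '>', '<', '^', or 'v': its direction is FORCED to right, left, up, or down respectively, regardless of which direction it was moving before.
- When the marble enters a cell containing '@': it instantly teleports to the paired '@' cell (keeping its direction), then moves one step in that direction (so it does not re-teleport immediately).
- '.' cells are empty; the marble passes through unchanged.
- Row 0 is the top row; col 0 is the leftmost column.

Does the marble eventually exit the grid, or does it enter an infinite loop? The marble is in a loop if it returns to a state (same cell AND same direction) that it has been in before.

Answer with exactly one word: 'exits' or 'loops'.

Answer: exits

Derivation:
Step 1: enter (6,4), '.' pass, move up to (5,4)
Step 2: enter (5,4), '.' pass, move up to (4,4)
Step 3: enter (4,4), '.' pass, move up to (3,4)
Step 4: enter (3,4), '.' pass, move up to (2,4)
Step 5: enter (2,4), '.' pass, move up to (1,4)
Step 6: enter (1,4), '.' pass, move up to (0,4)
Step 7: enter (0,4), '.' pass, move up to (-1,4)
Step 8: at (-1,4) — EXIT via top edge, pos 4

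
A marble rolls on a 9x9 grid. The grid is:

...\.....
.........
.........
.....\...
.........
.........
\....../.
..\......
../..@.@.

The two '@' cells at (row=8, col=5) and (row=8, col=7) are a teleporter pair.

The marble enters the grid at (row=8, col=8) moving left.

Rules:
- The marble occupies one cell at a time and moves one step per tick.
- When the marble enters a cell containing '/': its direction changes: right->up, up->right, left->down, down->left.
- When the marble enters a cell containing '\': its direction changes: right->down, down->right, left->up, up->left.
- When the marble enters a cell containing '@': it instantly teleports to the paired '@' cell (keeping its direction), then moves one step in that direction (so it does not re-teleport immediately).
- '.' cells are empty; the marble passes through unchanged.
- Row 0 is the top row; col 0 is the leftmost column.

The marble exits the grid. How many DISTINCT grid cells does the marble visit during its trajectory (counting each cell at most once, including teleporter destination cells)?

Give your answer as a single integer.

Answer: 6

Derivation:
Step 1: enter (8,8), '.' pass, move left to (8,7)
Step 2: enter (8,7), '@' teleport (8,7)->(8,5), also enter (8,5), move left to (8,4)
Step 3: enter (8,4), '.' pass, move left to (8,3)
Step 4: enter (8,3), '.' pass, move left to (8,2)
Step 5: enter (8,2), '/' deflects left->down, move down to (9,2)
Step 6: at (9,2) — EXIT via bottom edge, pos 2
Distinct cells visited: 6 (path length 6)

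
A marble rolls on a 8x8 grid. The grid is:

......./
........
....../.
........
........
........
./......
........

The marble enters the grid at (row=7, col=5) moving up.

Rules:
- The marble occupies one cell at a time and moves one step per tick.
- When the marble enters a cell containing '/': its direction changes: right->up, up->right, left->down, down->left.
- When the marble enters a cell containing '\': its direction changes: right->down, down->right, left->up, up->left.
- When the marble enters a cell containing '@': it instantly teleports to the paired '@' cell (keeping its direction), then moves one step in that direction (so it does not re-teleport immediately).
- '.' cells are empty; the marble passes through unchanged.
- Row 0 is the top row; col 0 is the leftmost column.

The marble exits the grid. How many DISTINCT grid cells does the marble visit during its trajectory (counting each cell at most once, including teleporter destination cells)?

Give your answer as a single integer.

Step 1: enter (7,5), '.' pass, move up to (6,5)
Step 2: enter (6,5), '.' pass, move up to (5,5)
Step 3: enter (5,5), '.' pass, move up to (4,5)
Step 4: enter (4,5), '.' pass, move up to (3,5)
Step 5: enter (3,5), '.' pass, move up to (2,5)
Step 6: enter (2,5), '.' pass, move up to (1,5)
Step 7: enter (1,5), '.' pass, move up to (0,5)
Step 8: enter (0,5), '.' pass, move up to (-1,5)
Step 9: at (-1,5) — EXIT via top edge, pos 5
Distinct cells visited: 8 (path length 8)

Answer: 8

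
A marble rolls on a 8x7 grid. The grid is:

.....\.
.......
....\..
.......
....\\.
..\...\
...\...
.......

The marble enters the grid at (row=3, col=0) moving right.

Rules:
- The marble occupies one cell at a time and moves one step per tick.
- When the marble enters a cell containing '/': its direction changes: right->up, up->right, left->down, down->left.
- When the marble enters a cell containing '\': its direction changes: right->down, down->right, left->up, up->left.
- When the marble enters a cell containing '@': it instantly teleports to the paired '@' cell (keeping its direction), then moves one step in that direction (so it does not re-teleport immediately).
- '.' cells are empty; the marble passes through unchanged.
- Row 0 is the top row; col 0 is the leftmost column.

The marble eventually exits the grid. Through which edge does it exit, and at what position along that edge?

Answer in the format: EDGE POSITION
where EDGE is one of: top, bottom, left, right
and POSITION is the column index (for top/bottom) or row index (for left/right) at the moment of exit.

Step 1: enter (3,0), '.' pass, move right to (3,1)
Step 2: enter (3,1), '.' pass, move right to (3,2)
Step 3: enter (3,2), '.' pass, move right to (3,3)
Step 4: enter (3,3), '.' pass, move right to (3,4)
Step 5: enter (3,4), '.' pass, move right to (3,5)
Step 6: enter (3,5), '.' pass, move right to (3,6)
Step 7: enter (3,6), '.' pass, move right to (3,7)
Step 8: at (3,7) — EXIT via right edge, pos 3

Answer: right 3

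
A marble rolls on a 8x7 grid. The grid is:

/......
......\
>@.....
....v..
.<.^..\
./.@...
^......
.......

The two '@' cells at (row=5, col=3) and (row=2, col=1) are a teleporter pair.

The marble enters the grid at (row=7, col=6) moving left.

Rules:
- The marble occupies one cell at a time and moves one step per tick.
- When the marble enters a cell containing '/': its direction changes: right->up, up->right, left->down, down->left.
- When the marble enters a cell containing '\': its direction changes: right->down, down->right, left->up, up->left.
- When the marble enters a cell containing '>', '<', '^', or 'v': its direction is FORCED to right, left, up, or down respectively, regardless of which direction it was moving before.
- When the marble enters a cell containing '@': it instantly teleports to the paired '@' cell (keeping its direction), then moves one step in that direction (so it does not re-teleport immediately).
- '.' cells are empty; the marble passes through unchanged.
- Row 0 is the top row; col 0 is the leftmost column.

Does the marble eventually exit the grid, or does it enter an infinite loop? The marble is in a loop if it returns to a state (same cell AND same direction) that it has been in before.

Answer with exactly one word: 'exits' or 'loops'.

Step 1: enter (7,6), '.' pass, move left to (7,5)
Step 2: enter (7,5), '.' pass, move left to (7,4)
Step 3: enter (7,4), '.' pass, move left to (7,3)
Step 4: enter (7,3), '.' pass, move left to (7,2)
Step 5: enter (7,2), '.' pass, move left to (7,1)
Step 6: enter (7,1), '.' pass, move left to (7,0)
Step 7: enter (7,0), '.' pass, move left to (7,-1)
Step 8: at (7,-1) — EXIT via left edge, pos 7

Answer: exits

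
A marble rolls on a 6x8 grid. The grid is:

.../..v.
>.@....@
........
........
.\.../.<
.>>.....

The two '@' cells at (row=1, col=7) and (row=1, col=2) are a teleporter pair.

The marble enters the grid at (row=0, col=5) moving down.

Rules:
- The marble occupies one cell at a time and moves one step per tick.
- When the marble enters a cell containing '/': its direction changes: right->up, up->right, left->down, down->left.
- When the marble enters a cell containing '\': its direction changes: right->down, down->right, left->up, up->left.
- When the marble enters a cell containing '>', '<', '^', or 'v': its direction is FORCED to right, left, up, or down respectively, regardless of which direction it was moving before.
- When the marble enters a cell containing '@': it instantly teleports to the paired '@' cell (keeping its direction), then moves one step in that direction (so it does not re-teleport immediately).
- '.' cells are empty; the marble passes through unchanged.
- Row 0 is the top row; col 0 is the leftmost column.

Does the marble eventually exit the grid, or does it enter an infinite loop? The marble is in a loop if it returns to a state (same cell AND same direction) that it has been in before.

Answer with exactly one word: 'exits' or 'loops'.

Answer: exits

Derivation:
Step 1: enter (0,5), '.' pass, move down to (1,5)
Step 2: enter (1,5), '.' pass, move down to (2,5)
Step 3: enter (2,5), '.' pass, move down to (3,5)
Step 4: enter (3,5), '.' pass, move down to (4,5)
Step 5: enter (4,5), '/' deflects down->left, move left to (4,4)
Step 6: enter (4,4), '.' pass, move left to (4,3)
Step 7: enter (4,3), '.' pass, move left to (4,2)
Step 8: enter (4,2), '.' pass, move left to (4,1)
Step 9: enter (4,1), '\' deflects left->up, move up to (3,1)
Step 10: enter (3,1), '.' pass, move up to (2,1)
Step 11: enter (2,1), '.' pass, move up to (1,1)
Step 12: enter (1,1), '.' pass, move up to (0,1)
Step 13: enter (0,1), '.' pass, move up to (-1,1)
Step 14: at (-1,1) — EXIT via top edge, pos 1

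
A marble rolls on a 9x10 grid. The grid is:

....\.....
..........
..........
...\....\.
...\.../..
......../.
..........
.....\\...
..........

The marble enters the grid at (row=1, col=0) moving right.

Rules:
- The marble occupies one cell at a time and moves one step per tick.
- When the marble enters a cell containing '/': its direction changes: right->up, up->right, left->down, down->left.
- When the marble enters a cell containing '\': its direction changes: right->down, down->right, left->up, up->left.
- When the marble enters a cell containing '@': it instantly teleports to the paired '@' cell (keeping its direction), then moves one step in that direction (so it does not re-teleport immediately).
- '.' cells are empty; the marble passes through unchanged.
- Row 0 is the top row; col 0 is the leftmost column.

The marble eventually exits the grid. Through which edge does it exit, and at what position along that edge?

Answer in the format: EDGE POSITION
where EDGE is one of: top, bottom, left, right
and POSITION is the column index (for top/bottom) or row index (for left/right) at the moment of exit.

Answer: right 1

Derivation:
Step 1: enter (1,0), '.' pass, move right to (1,1)
Step 2: enter (1,1), '.' pass, move right to (1,2)
Step 3: enter (1,2), '.' pass, move right to (1,3)
Step 4: enter (1,3), '.' pass, move right to (1,4)
Step 5: enter (1,4), '.' pass, move right to (1,5)
Step 6: enter (1,5), '.' pass, move right to (1,6)
Step 7: enter (1,6), '.' pass, move right to (1,7)
Step 8: enter (1,7), '.' pass, move right to (1,8)
Step 9: enter (1,8), '.' pass, move right to (1,9)
Step 10: enter (1,9), '.' pass, move right to (1,10)
Step 11: at (1,10) — EXIT via right edge, pos 1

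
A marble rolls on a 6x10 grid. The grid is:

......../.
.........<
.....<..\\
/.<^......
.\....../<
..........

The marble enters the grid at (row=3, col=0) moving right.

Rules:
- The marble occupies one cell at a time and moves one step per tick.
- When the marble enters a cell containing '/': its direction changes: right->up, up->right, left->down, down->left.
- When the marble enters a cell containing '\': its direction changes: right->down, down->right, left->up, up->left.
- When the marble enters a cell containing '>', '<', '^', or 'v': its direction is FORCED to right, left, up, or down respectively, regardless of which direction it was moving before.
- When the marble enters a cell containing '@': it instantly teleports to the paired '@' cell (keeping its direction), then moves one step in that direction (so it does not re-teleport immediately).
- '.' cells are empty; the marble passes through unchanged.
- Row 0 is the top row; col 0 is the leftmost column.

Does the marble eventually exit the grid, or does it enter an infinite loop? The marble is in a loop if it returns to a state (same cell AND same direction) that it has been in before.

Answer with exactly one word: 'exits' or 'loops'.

Answer: exits

Derivation:
Step 1: enter (3,0), '/' deflects right->up, move up to (2,0)
Step 2: enter (2,0), '.' pass, move up to (1,0)
Step 3: enter (1,0), '.' pass, move up to (0,0)
Step 4: enter (0,0), '.' pass, move up to (-1,0)
Step 5: at (-1,0) — EXIT via top edge, pos 0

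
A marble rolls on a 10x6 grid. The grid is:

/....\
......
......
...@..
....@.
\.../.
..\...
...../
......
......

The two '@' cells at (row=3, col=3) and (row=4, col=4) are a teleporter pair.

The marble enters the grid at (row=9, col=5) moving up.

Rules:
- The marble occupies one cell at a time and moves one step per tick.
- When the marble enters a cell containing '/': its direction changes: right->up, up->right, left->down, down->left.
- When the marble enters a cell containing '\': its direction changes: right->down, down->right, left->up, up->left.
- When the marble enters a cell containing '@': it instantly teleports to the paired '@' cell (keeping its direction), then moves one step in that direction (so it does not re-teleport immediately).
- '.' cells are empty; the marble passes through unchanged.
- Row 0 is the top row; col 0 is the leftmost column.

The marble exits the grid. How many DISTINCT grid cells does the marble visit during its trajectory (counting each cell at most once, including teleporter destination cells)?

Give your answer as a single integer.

Answer: 3

Derivation:
Step 1: enter (9,5), '.' pass, move up to (8,5)
Step 2: enter (8,5), '.' pass, move up to (7,5)
Step 3: enter (7,5), '/' deflects up->right, move right to (7,6)
Step 4: at (7,6) — EXIT via right edge, pos 7
Distinct cells visited: 3 (path length 3)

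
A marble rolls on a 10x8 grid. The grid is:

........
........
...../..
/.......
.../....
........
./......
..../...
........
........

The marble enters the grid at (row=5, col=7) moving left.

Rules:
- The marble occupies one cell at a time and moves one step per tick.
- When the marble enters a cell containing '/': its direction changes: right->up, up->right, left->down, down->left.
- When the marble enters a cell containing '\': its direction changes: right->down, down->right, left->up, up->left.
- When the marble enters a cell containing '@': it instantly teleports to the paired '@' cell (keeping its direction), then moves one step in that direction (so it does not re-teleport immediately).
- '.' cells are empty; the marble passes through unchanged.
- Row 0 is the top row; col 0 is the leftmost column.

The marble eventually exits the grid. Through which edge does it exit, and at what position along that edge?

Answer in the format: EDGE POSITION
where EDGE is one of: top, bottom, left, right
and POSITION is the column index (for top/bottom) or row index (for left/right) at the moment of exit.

Step 1: enter (5,7), '.' pass, move left to (5,6)
Step 2: enter (5,6), '.' pass, move left to (5,5)
Step 3: enter (5,5), '.' pass, move left to (5,4)
Step 4: enter (5,4), '.' pass, move left to (5,3)
Step 5: enter (5,3), '.' pass, move left to (5,2)
Step 6: enter (5,2), '.' pass, move left to (5,1)
Step 7: enter (5,1), '.' pass, move left to (5,0)
Step 8: enter (5,0), '.' pass, move left to (5,-1)
Step 9: at (5,-1) — EXIT via left edge, pos 5

Answer: left 5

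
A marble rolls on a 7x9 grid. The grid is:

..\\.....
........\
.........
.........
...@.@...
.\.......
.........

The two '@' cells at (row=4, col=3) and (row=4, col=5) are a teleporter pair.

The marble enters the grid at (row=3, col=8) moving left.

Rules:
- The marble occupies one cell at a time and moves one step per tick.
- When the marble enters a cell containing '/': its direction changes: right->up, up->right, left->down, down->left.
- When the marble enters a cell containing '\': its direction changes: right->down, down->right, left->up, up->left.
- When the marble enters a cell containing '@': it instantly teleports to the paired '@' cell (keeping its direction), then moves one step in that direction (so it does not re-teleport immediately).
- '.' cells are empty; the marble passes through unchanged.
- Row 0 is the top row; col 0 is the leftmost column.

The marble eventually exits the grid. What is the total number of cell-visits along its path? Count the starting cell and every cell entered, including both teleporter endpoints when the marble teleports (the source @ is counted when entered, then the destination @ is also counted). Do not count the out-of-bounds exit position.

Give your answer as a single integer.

Answer: 9

Derivation:
Step 1: enter (3,8), '.' pass, move left to (3,7)
Step 2: enter (3,7), '.' pass, move left to (3,6)
Step 3: enter (3,6), '.' pass, move left to (3,5)
Step 4: enter (3,5), '.' pass, move left to (3,4)
Step 5: enter (3,4), '.' pass, move left to (3,3)
Step 6: enter (3,3), '.' pass, move left to (3,2)
Step 7: enter (3,2), '.' pass, move left to (3,1)
Step 8: enter (3,1), '.' pass, move left to (3,0)
Step 9: enter (3,0), '.' pass, move left to (3,-1)
Step 10: at (3,-1) — EXIT via left edge, pos 3
Path length (cell visits): 9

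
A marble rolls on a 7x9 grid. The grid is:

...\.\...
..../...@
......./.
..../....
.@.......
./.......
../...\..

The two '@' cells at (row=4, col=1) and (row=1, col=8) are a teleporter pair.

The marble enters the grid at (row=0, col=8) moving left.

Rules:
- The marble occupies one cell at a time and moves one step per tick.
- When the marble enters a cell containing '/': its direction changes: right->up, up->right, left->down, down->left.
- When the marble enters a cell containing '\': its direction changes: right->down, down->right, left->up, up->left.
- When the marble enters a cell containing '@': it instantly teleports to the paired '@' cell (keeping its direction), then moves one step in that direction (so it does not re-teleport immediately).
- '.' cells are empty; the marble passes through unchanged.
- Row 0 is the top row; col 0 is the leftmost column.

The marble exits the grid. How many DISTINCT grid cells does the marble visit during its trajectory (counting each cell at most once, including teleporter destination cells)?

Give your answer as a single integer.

Answer: 4

Derivation:
Step 1: enter (0,8), '.' pass, move left to (0,7)
Step 2: enter (0,7), '.' pass, move left to (0,6)
Step 3: enter (0,6), '.' pass, move left to (0,5)
Step 4: enter (0,5), '\' deflects left->up, move up to (-1,5)
Step 5: at (-1,5) — EXIT via top edge, pos 5
Distinct cells visited: 4 (path length 4)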